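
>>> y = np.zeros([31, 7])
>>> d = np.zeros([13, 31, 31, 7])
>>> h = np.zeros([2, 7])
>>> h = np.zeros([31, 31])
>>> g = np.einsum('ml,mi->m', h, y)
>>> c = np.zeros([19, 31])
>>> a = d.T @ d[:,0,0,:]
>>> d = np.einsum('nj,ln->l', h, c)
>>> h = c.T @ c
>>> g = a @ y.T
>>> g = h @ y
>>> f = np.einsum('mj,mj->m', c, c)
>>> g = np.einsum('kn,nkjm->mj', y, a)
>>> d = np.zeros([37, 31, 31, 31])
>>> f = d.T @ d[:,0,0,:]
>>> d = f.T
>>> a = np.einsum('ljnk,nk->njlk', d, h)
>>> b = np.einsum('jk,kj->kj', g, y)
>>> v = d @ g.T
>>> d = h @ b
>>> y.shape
(31, 7)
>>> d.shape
(31, 7)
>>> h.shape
(31, 31)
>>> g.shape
(7, 31)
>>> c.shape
(19, 31)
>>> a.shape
(31, 31, 31, 31)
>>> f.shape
(31, 31, 31, 31)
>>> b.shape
(31, 7)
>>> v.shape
(31, 31, 31, 7)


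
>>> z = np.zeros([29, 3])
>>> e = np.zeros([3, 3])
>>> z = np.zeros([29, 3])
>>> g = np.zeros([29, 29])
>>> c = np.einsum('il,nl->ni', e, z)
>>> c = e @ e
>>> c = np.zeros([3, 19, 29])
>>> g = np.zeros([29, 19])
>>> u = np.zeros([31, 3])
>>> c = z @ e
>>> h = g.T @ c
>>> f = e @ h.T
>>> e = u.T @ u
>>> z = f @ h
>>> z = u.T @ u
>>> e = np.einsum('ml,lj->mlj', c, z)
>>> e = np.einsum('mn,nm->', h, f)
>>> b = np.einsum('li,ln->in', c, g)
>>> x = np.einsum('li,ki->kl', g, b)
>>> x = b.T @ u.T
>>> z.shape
(3, 3)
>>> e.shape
()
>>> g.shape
(29, 19)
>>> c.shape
(29, 3)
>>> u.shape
(31, 3)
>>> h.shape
(19, 3)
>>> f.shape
(3, 19)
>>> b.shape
(3, 19)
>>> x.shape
(19, 31)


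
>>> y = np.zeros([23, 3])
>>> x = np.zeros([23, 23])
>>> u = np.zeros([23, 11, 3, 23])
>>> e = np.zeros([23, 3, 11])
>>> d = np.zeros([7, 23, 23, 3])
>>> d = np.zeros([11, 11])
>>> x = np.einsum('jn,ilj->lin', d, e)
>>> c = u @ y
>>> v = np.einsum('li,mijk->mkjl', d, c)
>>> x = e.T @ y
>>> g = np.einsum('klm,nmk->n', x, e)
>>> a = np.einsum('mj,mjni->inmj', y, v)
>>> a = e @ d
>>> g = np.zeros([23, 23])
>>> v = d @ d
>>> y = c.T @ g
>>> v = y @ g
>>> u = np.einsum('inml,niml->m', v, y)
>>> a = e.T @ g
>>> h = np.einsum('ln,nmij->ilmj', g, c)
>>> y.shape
(3, 3, 11, 23)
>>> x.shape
(11, 3, 3)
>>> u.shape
(11,)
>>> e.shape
(23, 3, 11)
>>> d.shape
(11, 11)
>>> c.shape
(23, 11, 3, 3)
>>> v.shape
(3, 3, 11, 23)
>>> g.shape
(23, 23)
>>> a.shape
(11, 3, 23)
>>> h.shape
(3, 23, 11, 3)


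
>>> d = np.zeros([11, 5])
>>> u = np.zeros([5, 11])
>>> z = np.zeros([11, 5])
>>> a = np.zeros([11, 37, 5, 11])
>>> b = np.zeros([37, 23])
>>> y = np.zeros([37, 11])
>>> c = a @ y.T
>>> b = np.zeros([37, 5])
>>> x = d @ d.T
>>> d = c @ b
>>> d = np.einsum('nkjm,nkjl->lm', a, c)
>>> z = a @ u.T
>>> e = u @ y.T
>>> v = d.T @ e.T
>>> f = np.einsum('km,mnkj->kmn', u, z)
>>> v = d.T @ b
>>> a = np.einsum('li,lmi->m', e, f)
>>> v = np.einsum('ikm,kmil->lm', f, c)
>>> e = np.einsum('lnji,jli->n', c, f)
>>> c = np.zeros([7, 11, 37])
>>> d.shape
(37, 11)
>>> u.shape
(5, 11)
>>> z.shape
(11, 37, 5, 5)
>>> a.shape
(11,)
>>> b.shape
(37, 5)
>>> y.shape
(37, 11)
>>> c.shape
(7, 11, 37)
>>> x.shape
(11, 11)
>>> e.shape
(37,)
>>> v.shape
(37, 37)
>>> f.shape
(5, 11, 37)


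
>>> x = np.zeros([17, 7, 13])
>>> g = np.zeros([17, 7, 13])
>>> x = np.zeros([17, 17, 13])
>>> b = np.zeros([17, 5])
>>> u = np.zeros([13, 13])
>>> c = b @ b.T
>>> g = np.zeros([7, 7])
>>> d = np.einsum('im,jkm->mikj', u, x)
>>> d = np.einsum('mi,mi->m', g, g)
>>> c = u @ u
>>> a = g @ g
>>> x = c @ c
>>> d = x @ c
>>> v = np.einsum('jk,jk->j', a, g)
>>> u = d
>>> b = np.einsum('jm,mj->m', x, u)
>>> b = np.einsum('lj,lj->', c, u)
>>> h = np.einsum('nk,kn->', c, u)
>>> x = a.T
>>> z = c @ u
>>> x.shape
(7, 7)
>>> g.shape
(7, 7)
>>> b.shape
()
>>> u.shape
(13, 13)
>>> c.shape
(13, 13)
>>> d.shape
(13, 13)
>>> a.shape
(7, 7)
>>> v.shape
(7,)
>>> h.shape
()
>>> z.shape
(13, 13)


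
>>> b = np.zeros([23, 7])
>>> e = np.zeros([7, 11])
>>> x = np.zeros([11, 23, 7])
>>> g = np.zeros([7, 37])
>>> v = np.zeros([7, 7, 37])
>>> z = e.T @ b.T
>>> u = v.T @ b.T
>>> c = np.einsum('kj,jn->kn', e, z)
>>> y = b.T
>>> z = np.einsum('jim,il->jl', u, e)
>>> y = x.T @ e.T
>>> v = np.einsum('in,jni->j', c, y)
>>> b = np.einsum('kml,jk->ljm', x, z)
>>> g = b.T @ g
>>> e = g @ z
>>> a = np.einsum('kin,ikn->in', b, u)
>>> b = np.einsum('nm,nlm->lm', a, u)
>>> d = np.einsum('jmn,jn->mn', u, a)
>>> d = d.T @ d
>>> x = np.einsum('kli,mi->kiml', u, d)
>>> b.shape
(7, 23)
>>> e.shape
(23, 37, 11)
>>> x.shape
(37, 23, 23, 7)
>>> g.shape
(23, 37, 37)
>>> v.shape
(7,)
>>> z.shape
(37, 11)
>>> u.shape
(37, 7, 23)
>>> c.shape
(7, 23)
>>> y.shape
(7, 23, 7)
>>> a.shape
(37, 23)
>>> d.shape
(23, 23)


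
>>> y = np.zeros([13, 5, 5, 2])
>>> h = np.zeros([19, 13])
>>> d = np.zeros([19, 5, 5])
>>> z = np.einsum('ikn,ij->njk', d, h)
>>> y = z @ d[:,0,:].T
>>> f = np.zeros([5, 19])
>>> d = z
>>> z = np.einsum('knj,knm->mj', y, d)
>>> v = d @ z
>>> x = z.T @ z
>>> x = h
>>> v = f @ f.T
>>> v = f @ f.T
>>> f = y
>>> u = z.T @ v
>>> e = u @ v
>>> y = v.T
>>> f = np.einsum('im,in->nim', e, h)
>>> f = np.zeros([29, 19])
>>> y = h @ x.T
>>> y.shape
(19, 19)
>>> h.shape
(19, 13)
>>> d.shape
(5, 13, 5)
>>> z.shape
(5, 19)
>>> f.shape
(29, 19)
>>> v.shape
(5, 5)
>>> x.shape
(19, 13)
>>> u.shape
(19, 5)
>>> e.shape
(19, 5)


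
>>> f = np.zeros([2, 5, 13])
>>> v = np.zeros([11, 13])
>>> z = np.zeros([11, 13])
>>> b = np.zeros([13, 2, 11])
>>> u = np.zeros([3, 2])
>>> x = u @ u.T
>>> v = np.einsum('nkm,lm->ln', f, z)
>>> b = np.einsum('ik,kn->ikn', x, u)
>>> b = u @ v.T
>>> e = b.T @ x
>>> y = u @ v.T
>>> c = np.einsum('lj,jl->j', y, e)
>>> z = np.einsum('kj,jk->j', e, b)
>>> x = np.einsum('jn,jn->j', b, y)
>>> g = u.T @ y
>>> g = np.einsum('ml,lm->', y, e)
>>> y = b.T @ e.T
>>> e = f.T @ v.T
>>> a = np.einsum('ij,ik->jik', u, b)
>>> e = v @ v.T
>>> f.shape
(2, 5, 13)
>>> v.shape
(11, 2)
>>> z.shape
(3,)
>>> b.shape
(3, 11)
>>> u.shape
(3, 2)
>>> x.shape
(3,)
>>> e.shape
(11, 11)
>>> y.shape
(11, 11)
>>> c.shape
(11,)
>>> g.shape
()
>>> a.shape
(2, 3, 11)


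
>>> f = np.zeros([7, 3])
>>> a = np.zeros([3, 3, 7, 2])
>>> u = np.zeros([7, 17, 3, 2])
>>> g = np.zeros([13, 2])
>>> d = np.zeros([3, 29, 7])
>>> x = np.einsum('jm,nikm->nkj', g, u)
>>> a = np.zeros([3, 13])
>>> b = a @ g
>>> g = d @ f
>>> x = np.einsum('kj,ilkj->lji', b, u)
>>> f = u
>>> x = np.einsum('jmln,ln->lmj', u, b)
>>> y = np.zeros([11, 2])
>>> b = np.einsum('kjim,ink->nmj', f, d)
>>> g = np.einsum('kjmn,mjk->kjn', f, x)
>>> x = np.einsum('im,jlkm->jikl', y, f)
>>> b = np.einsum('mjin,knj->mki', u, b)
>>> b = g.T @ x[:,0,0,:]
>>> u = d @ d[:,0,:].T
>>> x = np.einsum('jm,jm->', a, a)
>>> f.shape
(7, 17, 3, 2)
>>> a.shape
(3, 13)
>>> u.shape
(3, 29, 3)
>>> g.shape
(7, 17, 2)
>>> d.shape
(3, 29, 7)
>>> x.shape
()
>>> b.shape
(2, 17, 17)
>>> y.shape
(11, 2)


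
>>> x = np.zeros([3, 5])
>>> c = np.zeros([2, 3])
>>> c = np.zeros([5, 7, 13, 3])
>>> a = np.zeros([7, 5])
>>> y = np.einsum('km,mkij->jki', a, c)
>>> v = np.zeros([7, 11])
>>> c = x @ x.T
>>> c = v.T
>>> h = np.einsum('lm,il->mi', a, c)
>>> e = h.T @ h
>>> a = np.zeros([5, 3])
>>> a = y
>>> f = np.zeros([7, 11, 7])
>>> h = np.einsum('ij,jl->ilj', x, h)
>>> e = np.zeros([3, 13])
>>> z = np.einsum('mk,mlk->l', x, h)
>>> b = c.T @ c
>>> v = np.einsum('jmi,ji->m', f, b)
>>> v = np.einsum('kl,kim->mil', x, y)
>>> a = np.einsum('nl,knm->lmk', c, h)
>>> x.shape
(3, 5)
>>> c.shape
(11, 7)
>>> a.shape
(7, 5, 3)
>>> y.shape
(3, 7, 13)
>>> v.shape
(13, 7, 5)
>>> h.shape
(3, 11, 5)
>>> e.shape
(3, 13)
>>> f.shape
(7, 11, 7)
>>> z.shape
(11,)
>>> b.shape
(7, 7)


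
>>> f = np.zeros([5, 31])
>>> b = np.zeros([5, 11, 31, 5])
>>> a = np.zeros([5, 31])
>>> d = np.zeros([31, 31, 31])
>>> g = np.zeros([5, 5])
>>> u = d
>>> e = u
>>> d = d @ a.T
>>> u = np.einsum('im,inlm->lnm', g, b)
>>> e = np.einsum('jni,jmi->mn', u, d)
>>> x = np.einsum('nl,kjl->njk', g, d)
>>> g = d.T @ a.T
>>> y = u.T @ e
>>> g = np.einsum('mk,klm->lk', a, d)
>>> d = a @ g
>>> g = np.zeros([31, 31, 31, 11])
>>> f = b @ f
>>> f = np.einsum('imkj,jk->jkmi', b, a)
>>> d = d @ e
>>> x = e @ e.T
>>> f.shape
(5, 31, 11, 5)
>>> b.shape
(5, 11, 31, 5)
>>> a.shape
(5, 31)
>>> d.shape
(5, 11)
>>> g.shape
(31, 31, 31, 11)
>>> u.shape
(31, 11, 5)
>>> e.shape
(31, 11)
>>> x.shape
(31, 31)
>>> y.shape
(5, 11, 11)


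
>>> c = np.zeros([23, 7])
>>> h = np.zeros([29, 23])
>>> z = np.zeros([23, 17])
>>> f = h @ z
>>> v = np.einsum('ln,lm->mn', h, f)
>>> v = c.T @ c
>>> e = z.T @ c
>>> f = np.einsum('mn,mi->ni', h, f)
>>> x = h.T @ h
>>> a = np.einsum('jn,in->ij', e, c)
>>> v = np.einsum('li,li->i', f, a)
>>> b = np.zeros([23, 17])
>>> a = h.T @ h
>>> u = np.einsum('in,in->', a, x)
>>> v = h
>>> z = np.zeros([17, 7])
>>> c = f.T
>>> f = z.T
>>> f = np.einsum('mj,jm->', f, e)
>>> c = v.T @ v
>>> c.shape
(23, 23)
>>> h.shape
(29, 23)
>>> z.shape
(17, 7)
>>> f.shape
()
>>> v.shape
(29, 23)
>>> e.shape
(17, 7)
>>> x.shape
(23, 23)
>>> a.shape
(23, 23)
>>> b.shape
(23, 17)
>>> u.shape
()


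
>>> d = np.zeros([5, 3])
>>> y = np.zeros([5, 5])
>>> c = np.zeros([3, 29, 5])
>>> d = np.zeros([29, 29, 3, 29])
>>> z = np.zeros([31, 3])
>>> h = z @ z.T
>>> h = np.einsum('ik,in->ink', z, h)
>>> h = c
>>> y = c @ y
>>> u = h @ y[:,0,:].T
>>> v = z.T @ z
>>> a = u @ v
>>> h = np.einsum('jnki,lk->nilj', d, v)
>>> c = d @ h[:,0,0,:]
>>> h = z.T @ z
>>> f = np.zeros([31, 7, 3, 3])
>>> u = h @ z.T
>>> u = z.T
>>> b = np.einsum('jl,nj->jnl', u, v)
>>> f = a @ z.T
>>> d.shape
(29, 29, 3, 29)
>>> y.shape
(3, 29, 5)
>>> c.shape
(29, 29, 3, 29)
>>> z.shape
(31, 3)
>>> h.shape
(3, 3)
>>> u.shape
(3, 31)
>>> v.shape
(3, 3)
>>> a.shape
(3, 29, 3)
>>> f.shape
(3, 29, 31)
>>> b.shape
(3, 3, 31)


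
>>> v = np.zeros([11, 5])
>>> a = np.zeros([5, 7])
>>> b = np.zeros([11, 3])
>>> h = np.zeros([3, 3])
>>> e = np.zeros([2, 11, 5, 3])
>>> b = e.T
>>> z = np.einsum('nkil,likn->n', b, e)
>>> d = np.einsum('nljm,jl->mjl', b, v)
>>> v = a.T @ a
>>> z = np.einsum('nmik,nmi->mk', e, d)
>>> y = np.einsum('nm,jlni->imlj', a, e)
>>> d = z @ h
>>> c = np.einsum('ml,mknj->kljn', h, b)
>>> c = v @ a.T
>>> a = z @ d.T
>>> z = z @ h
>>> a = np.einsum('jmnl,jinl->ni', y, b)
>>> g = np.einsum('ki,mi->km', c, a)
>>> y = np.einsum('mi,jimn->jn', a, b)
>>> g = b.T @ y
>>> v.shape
(7, 7)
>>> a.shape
(11, 5)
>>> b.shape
(3, 5, 11, 2)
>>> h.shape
(3, 3)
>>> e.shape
(2, 11, 5, 3)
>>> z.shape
(11, 3)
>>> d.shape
(11, 3)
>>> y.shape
(3, 2)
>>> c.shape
(7, 5)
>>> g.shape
(2, 11, 5, 2)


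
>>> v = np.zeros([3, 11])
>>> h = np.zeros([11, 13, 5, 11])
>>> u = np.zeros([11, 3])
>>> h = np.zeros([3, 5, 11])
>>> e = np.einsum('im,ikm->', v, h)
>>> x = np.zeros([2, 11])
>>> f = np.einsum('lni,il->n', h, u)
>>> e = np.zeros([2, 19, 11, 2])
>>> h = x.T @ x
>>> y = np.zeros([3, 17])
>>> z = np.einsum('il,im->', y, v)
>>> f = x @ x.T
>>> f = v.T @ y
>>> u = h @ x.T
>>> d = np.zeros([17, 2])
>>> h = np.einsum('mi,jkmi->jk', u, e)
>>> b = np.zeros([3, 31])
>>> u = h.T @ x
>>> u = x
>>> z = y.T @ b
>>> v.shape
(3, 11)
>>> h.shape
(2, 19)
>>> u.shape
(2, 11)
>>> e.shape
(2, 19, 11, 2)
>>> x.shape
(2, 11)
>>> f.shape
(11, 17)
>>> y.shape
(3, 17)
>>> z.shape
(17, 31)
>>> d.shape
(17, 2)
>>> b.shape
(3, 31)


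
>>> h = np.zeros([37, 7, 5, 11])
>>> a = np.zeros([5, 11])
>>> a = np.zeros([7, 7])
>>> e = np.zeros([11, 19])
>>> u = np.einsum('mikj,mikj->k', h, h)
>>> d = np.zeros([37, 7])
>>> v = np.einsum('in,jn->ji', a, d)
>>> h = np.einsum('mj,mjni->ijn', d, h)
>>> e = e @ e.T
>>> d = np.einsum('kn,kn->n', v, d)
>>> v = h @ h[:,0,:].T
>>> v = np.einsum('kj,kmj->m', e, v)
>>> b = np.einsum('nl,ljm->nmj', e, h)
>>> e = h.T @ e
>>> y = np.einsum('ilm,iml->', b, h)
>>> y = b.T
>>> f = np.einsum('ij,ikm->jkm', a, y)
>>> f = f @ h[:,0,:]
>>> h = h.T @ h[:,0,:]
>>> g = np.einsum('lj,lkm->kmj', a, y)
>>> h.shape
(5, 7, 5)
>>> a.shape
(7, 7)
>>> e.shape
(5, 7, 11)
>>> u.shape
(5,)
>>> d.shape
(7,)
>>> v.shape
(7,)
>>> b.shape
(11, 5, 7)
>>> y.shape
(7, 5, 11)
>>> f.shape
(7, 5, 5)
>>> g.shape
(5, 11, 7)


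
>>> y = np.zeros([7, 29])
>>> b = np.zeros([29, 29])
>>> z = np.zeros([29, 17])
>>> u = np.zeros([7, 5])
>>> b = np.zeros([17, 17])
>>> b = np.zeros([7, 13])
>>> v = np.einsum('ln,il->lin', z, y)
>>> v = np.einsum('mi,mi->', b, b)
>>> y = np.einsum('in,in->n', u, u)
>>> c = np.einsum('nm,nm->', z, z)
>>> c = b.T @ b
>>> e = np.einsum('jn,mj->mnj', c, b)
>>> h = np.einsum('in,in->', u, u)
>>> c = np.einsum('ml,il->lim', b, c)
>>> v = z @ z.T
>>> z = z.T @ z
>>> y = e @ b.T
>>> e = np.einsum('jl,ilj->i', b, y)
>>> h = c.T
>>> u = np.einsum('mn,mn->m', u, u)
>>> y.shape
(7, 13, 7)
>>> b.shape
(7, 13)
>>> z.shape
(17, 17)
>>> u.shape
(7,)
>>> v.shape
(29, 29)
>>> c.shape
(13, 13, 7)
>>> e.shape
(7,)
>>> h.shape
(7, 13, 13)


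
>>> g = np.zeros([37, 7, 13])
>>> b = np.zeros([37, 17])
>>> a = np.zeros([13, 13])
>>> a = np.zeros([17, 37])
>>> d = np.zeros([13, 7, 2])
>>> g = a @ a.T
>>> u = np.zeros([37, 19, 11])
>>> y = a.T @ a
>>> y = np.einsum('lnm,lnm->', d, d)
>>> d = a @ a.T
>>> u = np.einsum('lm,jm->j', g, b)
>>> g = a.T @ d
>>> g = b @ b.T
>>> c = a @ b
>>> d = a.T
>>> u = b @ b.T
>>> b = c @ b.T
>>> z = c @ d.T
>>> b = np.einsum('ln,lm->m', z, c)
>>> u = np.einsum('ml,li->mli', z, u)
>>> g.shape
(37, 37)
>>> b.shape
(17,)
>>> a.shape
(17, 37)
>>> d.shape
(37, 17)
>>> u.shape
(17, 37, 37)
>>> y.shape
()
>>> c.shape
(17, 17)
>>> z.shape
(17, 37)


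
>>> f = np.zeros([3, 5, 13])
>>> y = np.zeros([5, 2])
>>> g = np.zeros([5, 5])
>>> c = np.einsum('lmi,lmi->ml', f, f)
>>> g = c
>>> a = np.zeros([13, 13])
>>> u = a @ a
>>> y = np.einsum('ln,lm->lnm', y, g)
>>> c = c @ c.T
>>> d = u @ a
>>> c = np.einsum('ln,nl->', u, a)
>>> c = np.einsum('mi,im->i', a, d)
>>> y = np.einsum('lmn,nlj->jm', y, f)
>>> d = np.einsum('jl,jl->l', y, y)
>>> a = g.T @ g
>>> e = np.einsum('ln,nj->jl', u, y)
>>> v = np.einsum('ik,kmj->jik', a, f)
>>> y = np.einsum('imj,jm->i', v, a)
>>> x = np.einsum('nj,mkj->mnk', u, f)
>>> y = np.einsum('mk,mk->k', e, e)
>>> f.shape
(3, 5, 13)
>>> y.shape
(13,)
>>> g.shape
(5, 3)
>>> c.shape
(13,)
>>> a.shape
(3, 3)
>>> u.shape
(13, 13)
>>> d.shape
(2,)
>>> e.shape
(2, 13)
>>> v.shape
(13, 3, 3)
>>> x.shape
(3, 13, 5)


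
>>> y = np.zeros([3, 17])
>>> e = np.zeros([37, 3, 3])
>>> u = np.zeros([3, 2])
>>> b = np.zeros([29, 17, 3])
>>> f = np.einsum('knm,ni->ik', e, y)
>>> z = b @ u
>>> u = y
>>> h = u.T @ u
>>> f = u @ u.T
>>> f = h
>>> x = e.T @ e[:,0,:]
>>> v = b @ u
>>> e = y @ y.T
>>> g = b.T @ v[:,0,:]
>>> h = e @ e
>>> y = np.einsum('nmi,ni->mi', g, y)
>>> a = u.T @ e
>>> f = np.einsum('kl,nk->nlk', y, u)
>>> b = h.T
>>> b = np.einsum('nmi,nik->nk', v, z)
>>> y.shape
(17, 17)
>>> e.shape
(3, 3)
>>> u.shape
(3, 17)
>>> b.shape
(29, 2)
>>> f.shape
(3, 17, 17)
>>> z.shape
(29, 17, 2)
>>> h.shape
(3, 3)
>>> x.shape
(3, 3, 3)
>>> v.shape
(29, 17, 17)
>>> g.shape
(3, 17, 17)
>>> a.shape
(17, 3)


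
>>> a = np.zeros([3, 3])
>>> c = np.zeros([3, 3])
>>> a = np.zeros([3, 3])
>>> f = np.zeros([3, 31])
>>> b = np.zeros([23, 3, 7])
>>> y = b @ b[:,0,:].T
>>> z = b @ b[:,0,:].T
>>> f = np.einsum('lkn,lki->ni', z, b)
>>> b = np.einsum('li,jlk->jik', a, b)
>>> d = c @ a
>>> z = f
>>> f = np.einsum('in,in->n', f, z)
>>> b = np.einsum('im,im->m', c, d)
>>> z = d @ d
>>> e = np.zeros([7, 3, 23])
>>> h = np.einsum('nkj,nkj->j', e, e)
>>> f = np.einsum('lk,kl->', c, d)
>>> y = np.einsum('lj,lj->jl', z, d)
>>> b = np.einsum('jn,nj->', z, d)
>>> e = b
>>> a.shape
(3, 3)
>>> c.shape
(3, 3)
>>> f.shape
()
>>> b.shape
()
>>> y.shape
(3, 3)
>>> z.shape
(3, 3)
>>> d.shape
(3, 3)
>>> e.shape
()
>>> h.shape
(23,)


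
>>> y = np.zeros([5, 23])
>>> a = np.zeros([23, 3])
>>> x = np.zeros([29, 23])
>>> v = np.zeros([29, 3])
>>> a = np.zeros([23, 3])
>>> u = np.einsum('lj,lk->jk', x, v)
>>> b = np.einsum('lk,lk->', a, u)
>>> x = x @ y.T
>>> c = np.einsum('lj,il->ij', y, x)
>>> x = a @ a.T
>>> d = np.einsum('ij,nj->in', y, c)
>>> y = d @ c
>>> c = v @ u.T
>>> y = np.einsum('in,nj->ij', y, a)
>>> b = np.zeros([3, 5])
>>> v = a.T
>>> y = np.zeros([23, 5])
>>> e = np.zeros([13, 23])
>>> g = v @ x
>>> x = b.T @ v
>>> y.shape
(23, 5)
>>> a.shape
(23, 3)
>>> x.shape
(5, 23)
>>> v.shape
(3, 23)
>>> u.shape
(23, 3)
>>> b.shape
(3, 5)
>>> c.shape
(29, 23)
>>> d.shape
(5, 29)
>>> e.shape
(13, 23)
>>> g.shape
(3, 23)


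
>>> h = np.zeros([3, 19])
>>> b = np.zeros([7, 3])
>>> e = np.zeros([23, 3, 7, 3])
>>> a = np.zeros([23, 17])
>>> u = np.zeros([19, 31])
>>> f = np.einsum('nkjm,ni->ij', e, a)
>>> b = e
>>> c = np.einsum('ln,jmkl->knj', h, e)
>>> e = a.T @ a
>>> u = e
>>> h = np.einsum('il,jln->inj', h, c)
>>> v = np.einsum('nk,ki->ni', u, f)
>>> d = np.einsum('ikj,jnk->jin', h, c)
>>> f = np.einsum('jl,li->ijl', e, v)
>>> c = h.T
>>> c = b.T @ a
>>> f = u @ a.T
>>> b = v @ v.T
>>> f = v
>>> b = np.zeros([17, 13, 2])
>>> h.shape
(3, 23, 7)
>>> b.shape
(17, 13, 2)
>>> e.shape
(17, 17)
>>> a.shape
(23, 17)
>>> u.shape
(17, 17)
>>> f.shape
(17, 7)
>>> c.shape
(3, 7, 3, 17)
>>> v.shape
(17, 7)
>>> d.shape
(7, 3, 19)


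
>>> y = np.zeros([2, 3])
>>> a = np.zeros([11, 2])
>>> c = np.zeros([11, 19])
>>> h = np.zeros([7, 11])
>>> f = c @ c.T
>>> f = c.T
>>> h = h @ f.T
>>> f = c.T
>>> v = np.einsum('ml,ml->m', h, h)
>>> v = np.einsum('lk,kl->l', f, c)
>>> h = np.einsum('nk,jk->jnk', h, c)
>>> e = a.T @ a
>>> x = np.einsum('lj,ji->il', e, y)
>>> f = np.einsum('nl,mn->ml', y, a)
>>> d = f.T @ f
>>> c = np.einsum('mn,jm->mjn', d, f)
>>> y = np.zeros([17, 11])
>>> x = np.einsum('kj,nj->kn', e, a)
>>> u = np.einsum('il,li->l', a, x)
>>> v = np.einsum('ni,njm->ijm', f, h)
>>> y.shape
(17, 11)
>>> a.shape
(11, 2)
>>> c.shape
(3, 11, 3)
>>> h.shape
(11, 7, 19)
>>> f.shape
(11, 3)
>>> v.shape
(3, 7, 19)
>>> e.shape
(2, 2)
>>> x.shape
(2, 11)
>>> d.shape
(3, 3)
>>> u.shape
(2,)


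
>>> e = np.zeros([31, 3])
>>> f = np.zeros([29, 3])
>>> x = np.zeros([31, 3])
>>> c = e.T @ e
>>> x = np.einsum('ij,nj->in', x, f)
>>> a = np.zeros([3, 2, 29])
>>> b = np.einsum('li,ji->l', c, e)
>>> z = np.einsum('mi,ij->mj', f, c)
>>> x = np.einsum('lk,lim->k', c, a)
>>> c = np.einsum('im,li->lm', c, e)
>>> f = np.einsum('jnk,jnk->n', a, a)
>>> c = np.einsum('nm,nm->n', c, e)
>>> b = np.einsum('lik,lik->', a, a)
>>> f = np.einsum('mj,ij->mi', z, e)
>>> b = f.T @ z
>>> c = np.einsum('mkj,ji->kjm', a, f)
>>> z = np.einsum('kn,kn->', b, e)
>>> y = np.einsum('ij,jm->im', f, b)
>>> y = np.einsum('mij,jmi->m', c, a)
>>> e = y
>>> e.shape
(2,)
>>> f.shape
(29, 31)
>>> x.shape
(3,)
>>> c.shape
(2, 29, 3)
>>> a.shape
(3, 2, 29)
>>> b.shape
(31, 3)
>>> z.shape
()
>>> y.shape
(2,)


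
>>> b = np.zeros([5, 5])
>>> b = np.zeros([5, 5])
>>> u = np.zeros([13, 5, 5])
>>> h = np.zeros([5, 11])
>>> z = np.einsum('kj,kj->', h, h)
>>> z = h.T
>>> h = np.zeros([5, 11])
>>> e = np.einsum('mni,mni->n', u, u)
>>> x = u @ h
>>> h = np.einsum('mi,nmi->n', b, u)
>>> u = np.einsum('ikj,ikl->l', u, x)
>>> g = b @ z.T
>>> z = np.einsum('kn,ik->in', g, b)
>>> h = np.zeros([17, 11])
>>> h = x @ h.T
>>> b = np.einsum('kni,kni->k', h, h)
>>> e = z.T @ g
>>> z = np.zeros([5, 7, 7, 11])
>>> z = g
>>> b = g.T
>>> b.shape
(11, 5)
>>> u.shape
(11,)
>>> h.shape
(13, 5, 17)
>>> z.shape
(5, 11)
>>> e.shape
(11, 11)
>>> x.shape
(13, 5, 11)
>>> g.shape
(5, 11)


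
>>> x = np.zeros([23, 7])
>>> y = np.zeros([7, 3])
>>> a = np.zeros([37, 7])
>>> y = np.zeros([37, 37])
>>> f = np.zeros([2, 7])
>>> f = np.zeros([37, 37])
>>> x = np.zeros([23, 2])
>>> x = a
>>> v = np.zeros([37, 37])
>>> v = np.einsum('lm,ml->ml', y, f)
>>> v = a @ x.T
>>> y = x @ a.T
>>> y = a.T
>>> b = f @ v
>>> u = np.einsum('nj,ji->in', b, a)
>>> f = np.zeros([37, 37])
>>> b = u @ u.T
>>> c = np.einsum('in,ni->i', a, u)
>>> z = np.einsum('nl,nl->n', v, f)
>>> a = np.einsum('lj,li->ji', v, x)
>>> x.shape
(37, 7)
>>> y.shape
(7, 37)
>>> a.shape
(37, 7)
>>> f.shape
(37, 37)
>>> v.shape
(37, 37)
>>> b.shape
(7, 7)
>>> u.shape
(7, 37)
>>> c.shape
(37,)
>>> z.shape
(37,)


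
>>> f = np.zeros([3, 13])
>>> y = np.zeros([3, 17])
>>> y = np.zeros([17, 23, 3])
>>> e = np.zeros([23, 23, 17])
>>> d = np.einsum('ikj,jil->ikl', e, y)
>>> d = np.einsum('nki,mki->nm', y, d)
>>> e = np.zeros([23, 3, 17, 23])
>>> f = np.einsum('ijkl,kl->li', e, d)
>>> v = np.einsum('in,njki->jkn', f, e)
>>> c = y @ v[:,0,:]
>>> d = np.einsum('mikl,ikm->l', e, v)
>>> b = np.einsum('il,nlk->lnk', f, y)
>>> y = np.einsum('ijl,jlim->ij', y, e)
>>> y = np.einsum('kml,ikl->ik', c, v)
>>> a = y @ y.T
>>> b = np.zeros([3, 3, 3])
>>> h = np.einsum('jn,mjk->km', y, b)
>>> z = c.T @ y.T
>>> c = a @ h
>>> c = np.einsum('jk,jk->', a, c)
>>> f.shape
(23, 23)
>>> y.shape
(3, 17)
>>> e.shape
(23, 3, 17, 23)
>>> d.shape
(23,)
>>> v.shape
(3, 17, 23)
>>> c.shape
()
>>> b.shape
(3, 3, 3)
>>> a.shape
(3, 3)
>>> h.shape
(3, 3)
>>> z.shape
(23, 23, 3)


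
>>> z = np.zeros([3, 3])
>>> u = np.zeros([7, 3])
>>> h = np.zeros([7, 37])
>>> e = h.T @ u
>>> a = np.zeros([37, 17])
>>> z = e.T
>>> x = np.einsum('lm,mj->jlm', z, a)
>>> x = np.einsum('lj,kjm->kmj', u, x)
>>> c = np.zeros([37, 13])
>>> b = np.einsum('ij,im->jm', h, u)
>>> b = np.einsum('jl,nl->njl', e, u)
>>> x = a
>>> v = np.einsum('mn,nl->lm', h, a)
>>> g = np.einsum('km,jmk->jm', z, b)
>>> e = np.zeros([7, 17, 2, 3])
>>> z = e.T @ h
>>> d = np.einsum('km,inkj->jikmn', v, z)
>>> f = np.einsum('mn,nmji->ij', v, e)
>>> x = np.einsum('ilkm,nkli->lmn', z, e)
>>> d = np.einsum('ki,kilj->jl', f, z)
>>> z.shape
(3, 2, 17, 37)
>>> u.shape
(7, 3)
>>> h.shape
(7, 37)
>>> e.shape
(7, 17, 2, 3)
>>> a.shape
(37, 17)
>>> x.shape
(2, 37, 7)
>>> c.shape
(37, 13)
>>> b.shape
(7, 37, 3)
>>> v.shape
(17, 7)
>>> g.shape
(7, 37)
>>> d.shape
(37, 17)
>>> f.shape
(3, 2)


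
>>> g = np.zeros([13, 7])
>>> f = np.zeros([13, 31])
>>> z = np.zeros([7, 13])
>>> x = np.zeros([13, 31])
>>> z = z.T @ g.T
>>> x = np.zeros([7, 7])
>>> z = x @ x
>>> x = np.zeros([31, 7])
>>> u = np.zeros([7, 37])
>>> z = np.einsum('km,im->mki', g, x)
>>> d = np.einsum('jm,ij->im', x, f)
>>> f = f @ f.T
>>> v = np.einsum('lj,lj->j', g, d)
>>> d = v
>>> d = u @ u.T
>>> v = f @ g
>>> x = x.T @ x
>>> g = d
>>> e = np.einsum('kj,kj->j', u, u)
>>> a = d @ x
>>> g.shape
(7, 7)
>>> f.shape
(13, 13)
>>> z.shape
(7, 13, 31)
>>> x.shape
(7, 7)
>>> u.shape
(7, 37)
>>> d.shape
(7, 7)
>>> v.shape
(13, 7)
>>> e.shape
(37,)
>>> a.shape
(7, 7)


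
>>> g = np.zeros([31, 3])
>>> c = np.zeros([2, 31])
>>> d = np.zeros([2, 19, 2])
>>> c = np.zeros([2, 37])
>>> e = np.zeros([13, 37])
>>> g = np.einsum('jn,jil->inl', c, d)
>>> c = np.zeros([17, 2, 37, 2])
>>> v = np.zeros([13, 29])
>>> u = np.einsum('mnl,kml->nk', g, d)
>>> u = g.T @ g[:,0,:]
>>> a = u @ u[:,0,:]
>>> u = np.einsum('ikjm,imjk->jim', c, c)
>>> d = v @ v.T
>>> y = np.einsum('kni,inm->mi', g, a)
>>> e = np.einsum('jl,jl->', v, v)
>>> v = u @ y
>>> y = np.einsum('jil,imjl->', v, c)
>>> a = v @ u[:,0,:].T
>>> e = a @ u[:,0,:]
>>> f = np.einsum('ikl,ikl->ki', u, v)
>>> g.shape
(19, 37, 2)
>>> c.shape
(17, 2, 37, 2)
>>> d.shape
(13, 13)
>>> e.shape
(37, 17, 2)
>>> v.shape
(37, 17, 2)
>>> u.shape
(37, 17, 2)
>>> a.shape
(37, 17, 37)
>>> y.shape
()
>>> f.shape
(17, 37)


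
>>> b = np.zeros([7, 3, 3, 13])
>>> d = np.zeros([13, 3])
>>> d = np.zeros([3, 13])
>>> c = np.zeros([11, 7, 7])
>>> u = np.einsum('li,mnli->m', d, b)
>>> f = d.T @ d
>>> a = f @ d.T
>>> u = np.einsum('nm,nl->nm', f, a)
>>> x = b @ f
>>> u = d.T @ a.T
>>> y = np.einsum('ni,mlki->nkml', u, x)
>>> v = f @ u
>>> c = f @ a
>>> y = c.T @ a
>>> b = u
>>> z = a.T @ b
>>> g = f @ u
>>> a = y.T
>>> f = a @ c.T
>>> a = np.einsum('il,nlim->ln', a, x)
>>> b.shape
(13, 13)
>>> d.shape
(3, 13)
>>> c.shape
(13, 3)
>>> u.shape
(13, 13)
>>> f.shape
(3, 13)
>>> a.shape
(3, 7)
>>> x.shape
(7, 3, 3, 13)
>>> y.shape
(3, 3)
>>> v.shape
(13, 13)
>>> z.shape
(3, 13)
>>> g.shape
(13, 13)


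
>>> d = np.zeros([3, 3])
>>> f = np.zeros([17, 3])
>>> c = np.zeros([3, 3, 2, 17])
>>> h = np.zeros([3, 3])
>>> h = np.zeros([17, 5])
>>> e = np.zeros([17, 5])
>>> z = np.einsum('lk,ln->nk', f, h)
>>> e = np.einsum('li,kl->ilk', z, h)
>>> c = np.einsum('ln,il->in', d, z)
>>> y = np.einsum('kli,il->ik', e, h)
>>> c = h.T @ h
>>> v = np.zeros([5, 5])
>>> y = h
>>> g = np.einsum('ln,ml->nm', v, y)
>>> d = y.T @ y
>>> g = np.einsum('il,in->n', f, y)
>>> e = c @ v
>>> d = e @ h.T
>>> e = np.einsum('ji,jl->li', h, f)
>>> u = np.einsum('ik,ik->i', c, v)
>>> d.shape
(5, 17)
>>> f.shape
(17, 3)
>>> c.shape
(5, 5)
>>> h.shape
(17, 5)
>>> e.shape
(3, 5)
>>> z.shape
(5, 3)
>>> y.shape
(17, 5)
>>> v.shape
(5, 5)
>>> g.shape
(5,)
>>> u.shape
(5,)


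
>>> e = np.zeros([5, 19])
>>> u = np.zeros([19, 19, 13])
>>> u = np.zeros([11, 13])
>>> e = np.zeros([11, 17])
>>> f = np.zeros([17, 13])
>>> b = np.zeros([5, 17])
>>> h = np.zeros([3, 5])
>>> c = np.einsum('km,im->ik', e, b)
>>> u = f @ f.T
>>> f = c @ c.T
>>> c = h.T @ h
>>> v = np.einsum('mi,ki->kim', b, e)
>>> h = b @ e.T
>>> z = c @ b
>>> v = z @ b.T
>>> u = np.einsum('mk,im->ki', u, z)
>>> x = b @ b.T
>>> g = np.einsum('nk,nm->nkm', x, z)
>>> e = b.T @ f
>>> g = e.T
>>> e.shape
(17, 5)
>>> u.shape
(17, 5)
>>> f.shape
(5, 5)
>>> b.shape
(5, 17)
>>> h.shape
(5, 11)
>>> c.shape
(5, 5)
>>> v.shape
(5, 5)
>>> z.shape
(5, 17)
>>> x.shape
(5, 5)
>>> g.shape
(5, 17)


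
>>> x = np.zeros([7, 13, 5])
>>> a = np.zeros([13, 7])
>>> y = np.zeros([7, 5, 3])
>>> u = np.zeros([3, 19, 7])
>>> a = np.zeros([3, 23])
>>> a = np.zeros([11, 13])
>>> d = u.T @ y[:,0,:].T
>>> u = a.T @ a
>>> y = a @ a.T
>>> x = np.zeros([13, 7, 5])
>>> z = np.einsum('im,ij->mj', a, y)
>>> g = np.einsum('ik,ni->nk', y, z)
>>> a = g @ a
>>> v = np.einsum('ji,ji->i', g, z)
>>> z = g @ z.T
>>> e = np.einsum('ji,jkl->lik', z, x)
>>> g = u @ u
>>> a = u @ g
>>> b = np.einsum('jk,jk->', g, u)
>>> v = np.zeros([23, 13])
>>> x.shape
(13, 7, 5)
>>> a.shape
(13, 13)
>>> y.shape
(11, 11)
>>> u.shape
(13, 13)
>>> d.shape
(7, 19, 7)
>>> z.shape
(13, 13)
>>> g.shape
(13, 13)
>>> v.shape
(23, 13)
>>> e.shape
(5, 13, 7)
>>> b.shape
()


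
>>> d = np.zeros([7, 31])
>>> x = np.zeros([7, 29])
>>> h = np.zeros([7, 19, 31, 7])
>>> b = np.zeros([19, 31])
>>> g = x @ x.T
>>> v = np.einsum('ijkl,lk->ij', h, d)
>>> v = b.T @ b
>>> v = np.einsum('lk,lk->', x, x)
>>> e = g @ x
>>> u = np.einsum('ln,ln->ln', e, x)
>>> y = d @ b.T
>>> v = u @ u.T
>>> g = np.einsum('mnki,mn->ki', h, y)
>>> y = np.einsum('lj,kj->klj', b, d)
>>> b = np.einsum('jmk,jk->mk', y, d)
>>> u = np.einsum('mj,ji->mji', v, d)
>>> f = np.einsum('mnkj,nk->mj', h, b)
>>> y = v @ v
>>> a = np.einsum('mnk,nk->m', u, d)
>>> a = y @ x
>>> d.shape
(7, 31)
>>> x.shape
(7, 29)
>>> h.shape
(7, 19, 31, 7)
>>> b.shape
(19, 31)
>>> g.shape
(31, 7)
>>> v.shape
(7, 7)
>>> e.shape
(7, 29)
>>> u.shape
(7, 7, 31)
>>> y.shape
(7, 7)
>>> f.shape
(7, 7)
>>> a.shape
(7, 29)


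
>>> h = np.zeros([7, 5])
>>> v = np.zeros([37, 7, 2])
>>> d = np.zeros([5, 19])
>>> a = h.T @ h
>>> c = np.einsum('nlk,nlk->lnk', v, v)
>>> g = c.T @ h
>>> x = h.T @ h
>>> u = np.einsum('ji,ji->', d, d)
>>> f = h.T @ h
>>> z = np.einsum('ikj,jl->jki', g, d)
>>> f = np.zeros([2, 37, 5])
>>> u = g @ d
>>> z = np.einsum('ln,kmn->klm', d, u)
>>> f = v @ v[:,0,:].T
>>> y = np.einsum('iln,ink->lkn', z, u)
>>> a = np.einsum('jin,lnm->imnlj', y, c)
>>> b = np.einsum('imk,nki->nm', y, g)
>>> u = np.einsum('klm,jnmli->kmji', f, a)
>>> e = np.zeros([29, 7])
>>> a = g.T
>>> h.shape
(7, 5)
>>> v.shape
(37, 7, 2)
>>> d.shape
(5, 19)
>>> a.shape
(5, 37, 2)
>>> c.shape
(7, 37, 2)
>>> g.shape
(2, 37, 5)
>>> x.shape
(5, 5)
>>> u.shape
(37, 37, 19, 5)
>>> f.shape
(37, 7, 37)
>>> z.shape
(2, 5, 37)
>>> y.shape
(5, 19, 37)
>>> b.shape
(2, 19)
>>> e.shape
(29, 7)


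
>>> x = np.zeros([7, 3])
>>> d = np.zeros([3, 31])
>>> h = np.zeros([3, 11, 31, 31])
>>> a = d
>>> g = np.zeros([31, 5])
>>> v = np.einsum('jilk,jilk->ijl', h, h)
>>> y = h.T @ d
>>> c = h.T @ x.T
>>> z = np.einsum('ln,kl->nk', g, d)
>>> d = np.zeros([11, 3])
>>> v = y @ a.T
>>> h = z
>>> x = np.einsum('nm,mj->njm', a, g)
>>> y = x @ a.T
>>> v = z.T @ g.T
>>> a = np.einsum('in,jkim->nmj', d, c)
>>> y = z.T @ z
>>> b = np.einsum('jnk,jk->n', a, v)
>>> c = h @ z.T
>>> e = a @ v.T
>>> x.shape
(3, 5, 31)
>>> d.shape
(11, 3)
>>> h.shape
(5, 3)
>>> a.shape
(3, 7, 31)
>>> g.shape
(31, 5)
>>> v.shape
(3, 31)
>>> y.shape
(3, 3)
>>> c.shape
(5, 5)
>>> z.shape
(5, 3)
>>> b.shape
(7,)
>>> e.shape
(3, 7, 3)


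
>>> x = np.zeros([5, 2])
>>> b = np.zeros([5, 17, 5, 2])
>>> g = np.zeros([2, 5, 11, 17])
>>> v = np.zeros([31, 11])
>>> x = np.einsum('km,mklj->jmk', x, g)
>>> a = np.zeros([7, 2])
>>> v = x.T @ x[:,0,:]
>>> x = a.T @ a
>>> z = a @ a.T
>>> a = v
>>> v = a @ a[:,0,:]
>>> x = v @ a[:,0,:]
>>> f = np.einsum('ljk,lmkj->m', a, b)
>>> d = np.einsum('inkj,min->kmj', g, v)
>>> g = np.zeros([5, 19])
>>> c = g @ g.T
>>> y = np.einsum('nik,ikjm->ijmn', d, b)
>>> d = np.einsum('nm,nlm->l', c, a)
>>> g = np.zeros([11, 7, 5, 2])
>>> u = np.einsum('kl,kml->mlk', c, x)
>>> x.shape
(5, 2, 5)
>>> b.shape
(5, 17, 5, 2)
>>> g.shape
(11, 7, 5, 2)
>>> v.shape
(5, 2, 5)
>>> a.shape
(5, 2, 5)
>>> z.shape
(7, 7)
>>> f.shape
(17,)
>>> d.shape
(2,)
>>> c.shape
(5, 5)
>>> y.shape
(5, 5, 2, 11)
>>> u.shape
(2, 5, 5)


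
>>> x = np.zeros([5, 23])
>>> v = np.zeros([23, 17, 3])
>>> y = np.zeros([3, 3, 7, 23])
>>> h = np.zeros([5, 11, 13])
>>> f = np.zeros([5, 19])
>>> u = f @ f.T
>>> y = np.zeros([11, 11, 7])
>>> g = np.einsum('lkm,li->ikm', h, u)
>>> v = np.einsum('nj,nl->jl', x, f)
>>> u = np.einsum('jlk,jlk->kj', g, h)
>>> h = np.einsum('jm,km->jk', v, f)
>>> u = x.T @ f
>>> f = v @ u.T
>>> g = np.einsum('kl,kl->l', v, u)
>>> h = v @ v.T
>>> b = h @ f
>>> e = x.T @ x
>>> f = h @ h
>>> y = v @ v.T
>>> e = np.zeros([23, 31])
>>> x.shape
(5, 23)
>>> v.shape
(23, 19)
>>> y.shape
(23, 23)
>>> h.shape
(23, 23)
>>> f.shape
(23, 23)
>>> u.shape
(23, 19)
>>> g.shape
(19,)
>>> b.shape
(23, 23)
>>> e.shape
(23, 31)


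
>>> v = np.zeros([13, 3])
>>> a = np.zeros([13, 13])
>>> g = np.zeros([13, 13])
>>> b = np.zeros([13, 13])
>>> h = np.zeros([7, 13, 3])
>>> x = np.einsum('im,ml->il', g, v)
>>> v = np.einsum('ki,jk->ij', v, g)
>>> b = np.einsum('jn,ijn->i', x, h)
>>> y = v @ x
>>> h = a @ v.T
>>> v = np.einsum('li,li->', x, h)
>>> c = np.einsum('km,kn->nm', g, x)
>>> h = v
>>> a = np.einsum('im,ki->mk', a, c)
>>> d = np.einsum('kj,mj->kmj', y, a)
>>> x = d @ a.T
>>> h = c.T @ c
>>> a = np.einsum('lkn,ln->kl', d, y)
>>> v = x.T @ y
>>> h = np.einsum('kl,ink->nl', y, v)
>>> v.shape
(13, 13, 3)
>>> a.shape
(13, 3)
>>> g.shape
(13, 13)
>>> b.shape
(7,)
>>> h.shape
(13, 3)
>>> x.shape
(3, 13, 13)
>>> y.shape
(3, 3)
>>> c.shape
(3, 13)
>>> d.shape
(3, 13, 3)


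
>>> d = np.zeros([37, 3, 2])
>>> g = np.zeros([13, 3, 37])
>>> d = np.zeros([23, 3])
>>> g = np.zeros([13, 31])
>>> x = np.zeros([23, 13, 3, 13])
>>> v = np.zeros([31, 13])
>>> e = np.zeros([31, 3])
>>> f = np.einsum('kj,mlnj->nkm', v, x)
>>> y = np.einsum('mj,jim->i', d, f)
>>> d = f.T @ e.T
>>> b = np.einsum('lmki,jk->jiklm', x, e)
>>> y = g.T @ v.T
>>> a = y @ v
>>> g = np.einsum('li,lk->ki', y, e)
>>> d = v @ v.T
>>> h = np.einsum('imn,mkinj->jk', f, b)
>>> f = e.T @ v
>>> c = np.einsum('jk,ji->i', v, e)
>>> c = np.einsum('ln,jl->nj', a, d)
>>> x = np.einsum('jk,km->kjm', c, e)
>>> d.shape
(31, 31)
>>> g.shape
(3, 31)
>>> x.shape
(31, 13, 3)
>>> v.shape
(31, 13)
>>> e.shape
(31, 3)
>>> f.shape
(3, 13)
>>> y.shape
(31, 31)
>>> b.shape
(31, 13, 3, 23, 13)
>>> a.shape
(31, 13)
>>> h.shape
(13, 13)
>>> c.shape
(13, 31)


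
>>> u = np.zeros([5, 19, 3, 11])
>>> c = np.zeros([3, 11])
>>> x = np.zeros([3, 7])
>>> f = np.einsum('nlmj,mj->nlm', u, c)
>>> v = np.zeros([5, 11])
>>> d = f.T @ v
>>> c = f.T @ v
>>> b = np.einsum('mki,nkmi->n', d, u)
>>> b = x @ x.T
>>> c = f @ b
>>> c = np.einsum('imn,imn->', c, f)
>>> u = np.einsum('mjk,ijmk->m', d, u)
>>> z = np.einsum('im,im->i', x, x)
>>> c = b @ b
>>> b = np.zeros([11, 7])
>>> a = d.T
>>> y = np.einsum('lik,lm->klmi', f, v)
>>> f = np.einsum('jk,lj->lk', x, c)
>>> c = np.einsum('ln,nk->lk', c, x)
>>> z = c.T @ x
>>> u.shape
(3,)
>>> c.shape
(3, 7)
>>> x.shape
(3, 7)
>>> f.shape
(3, 7)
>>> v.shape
(5, 11)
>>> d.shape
(3, 19, 11)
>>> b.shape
(11, 7)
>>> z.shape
(7, 7)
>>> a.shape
(11, 19, 3)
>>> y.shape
(3, 5, 11, 19)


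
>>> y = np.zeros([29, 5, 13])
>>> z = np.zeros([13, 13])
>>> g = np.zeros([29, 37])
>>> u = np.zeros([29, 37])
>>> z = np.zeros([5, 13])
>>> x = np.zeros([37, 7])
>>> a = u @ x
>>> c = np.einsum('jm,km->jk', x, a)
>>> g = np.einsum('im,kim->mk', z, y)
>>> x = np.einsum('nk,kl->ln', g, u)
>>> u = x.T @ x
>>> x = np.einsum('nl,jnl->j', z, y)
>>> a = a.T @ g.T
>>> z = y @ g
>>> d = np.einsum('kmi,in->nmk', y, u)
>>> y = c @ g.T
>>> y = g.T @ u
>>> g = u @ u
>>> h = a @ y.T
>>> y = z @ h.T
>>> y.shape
(29, 5, 7)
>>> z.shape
(29, 5, 29)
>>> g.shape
(13, 13)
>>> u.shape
(13, 13)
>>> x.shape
(29,)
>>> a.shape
(7, 13)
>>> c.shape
(37, 29)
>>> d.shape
(13, 5, 29)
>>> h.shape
(7, 29)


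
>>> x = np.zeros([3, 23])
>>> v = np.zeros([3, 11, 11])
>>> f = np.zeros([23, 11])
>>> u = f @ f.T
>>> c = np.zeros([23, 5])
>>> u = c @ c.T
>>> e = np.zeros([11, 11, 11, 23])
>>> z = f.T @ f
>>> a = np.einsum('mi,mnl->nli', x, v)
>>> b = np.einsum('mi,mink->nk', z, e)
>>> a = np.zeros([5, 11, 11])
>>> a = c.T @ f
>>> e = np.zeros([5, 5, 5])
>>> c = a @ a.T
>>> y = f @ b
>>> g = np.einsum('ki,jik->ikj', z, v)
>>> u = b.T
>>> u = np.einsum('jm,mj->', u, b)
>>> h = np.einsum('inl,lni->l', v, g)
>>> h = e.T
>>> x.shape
(3, 23)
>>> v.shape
(3, 11, 11)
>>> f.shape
(23, 11)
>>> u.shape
()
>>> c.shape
(5, 5)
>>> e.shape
(5, 5, 5)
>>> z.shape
(11, 11)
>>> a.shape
(5, 11)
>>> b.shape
(11, 23)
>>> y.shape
(23, 23)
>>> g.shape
(11, 11, 3)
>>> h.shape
(5, 5, 5)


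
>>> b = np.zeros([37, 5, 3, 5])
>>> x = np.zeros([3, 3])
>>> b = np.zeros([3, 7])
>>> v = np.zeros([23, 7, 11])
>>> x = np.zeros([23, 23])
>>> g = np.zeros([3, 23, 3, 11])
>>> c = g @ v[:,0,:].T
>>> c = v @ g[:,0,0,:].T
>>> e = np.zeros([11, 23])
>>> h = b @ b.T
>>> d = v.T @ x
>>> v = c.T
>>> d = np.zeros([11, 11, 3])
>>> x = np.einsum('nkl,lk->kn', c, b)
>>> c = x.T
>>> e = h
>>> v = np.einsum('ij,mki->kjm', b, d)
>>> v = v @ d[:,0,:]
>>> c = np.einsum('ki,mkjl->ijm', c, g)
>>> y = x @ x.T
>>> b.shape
(3, 7)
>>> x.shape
(7, 23)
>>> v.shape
(11, 7, 3)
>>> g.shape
(3, 23, 3, 11)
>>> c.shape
(7, 3, 3)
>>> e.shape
(3, 3)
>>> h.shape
(3, 3)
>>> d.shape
(11, 11, 3)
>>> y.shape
(7, 7)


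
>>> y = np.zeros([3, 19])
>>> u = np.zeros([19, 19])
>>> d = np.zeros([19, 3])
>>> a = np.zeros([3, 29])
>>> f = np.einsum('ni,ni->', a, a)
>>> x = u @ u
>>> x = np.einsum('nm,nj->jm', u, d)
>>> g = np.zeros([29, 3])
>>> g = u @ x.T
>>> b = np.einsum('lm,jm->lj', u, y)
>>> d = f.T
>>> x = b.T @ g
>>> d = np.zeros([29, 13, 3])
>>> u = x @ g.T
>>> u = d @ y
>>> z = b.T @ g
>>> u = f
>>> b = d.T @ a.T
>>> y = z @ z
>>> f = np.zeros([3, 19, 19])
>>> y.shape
(3, 3)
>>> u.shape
()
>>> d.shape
(29, 13, 3)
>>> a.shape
(3, 29)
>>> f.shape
(3, 19, 19)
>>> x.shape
(3, 3)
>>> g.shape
(19, 3)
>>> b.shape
(3, 13, 3)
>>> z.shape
(3, 3)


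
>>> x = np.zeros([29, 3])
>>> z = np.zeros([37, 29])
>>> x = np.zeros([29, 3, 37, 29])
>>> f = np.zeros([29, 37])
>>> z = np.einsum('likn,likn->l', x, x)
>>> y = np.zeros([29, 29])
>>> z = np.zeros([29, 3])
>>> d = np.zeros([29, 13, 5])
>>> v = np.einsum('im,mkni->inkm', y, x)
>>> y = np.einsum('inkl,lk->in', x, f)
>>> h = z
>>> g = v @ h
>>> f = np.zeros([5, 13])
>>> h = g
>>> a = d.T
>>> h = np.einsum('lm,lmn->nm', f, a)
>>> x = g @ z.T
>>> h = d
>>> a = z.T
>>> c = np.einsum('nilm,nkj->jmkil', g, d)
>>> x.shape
(29, 37, 3, 29)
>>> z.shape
(29, 3)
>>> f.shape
(5, 13)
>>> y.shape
(29, 3)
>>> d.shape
(29, 13, 5)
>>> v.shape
(29, 37, 3, 29)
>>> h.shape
(29, 13, 5)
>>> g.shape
(29, 37, 3, 3)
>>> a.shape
(3, 29)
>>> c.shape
(5, 3, 13, 37, 3)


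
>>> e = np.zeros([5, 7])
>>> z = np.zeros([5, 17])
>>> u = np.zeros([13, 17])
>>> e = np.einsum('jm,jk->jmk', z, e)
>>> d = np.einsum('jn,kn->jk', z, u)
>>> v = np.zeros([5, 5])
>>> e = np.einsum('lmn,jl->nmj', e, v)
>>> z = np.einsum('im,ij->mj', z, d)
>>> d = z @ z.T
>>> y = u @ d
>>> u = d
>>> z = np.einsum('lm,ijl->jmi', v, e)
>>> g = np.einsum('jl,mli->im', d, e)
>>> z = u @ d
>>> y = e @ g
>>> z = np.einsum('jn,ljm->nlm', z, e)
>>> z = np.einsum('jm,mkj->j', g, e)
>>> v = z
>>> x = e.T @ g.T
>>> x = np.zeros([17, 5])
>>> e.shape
(7, 17, 5)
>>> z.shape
(5,)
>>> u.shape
(17, 17)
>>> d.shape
(17, 17)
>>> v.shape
(5,)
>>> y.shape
(7, 17, 7)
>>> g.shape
(5, 7)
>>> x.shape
(17, 5)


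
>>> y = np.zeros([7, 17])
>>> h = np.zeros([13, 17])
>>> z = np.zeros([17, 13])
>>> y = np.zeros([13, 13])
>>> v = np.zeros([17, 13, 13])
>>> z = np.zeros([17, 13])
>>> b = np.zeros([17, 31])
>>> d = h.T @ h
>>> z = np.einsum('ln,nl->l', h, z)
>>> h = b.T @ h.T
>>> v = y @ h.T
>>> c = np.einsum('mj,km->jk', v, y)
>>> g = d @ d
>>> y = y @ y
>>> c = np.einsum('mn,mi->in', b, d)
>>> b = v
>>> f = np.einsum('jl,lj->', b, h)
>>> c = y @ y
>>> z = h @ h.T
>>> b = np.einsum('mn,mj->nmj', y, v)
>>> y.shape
(13, 13)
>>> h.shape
(31, 13)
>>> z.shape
(31, 31)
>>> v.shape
(13, 31)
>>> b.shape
(13, 13, 31)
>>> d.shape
(17, 17)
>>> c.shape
(13, 13)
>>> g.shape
(17, 17)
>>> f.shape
()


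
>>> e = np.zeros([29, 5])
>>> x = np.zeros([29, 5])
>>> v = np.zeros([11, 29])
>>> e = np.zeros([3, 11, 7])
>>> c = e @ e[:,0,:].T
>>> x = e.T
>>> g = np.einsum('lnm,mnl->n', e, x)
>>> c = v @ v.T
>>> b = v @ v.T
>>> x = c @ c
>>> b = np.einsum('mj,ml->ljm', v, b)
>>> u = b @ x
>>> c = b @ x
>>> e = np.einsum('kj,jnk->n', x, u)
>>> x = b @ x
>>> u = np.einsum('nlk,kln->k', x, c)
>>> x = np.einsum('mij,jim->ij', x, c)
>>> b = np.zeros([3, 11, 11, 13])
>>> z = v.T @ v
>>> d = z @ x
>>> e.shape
(29,)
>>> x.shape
(29, 11)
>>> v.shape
(11, 29)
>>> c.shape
(11, 29, 11)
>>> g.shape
(11,)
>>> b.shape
(3, 11, 11, 13)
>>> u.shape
(11,)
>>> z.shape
(29, 29)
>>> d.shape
(29, 11)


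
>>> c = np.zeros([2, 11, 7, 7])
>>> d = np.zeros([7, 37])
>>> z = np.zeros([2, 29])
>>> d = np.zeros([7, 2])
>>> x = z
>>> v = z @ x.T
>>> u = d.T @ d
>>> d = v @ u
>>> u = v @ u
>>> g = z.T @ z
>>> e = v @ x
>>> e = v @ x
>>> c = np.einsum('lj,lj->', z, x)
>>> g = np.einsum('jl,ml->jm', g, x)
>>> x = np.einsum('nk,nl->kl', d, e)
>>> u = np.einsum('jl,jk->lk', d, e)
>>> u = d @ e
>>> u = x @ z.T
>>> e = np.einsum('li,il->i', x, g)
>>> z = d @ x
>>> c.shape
()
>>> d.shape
(2, 2)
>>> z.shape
(2, 29)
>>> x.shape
(2, 29)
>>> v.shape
(2, 2)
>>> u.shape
(2, 2)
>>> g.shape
(29, 2)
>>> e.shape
(29,)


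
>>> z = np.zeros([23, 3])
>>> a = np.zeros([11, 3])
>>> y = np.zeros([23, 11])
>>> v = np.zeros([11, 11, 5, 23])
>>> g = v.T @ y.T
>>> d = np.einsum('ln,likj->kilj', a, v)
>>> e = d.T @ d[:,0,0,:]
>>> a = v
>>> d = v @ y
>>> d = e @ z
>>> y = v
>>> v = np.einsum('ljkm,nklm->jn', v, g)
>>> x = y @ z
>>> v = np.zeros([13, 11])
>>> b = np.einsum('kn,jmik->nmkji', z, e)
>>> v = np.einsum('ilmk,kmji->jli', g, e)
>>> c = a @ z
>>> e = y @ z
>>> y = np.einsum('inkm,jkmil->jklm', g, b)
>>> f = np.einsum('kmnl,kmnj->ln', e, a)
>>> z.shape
(23, 3)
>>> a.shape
(11, 11, 5, 23)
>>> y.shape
(3, 11, 11, 23)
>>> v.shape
(11, 5, 23)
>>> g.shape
(23, 5, 11, 23)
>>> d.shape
(23, 11, 11, 3)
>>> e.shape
(11, 11, 5, 3)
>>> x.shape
(11, 11, 5, 3)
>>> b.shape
(3, 11, 23, 23, 11)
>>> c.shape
(11, 11, 5, 3)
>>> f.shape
(3, 5)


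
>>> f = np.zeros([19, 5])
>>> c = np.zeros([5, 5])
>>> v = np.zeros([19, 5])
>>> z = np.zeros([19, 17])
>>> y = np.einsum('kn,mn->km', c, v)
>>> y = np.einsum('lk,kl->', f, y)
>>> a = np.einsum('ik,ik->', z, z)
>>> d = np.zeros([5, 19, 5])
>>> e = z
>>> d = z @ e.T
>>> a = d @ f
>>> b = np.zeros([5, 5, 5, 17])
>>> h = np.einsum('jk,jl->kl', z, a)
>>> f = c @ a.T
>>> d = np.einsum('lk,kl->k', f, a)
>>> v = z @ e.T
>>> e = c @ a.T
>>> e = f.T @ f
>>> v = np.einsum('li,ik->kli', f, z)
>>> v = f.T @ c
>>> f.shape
(5, 19)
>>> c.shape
(5, 5)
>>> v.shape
(19, 5)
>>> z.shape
(19, 17)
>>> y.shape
()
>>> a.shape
(19, 5)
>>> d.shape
(19,)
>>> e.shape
(19, 19)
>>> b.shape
(5, 5, 5, 17)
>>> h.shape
(17, 5)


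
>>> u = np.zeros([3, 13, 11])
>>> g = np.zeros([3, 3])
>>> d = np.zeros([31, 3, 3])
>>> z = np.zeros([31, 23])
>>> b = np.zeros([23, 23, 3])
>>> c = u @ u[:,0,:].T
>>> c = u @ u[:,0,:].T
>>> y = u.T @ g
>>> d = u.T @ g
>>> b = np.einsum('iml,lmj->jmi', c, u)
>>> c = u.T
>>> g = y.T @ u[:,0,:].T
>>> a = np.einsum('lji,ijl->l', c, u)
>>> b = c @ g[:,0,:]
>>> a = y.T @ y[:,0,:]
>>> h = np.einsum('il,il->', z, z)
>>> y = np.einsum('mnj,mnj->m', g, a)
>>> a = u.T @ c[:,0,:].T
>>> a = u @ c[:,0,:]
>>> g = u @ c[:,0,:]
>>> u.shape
(3, 13, 11)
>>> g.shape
(3, 13, 3)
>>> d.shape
(11, 13, 3)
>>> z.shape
(31, 23)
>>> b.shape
(11, 13, 3)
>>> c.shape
(11, 13, 3)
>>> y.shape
(3,)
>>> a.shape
(3, 13, 3)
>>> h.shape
()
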